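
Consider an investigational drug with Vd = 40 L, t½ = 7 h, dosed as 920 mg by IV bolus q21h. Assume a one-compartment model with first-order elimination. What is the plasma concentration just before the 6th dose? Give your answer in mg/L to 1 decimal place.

f = (1/2)^(τ/t½) = (1/2)^(21/7) ≈ 0.1250.
C₀ = D/Vd = 920/40 ≈ 23.000 mg/L.
Before the 6th dose, 5 doses have been given. Superposition: Cmin = C₀·(f + f² + … + f^5).
≈ 23.000 × (0.1250 + 0.0156 + 0.0020 + 0.0002 + 0.0000) ≈ 23.000 × 0.1428 ≈ 3.284 mg/L.

3.3 mg/L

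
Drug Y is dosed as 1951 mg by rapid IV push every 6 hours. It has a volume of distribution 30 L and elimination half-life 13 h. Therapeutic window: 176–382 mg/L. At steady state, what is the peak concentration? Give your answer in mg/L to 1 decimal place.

k = ln2/t½ = ln2/13 ≈ 0.053319 h⁻¹; fraction remaining f = e^(−kτ) = e^(−0.053319×6) ≈ 0.7262.
At steady state, accumulation factor R = 1/(1 − e^(−kτ)) ≈ 3.6523.
Single-dose peak C₀ = D/Vd = 1951/30 ≈ 65.033 mg/L.
Steady-state peak Cmax,ss = C₀·R ≈ 65.033 × 3.6523 ≈ 237.520 mg/L.
Peak 237.5 mg/L vs MTC 382 mg/L: below toxic threshold.

237.5 mg/L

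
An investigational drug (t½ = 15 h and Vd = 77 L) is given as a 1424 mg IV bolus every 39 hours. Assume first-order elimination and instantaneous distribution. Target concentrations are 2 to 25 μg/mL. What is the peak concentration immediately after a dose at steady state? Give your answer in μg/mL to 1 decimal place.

Over one 39-h interval, 39/15 ≈ 2.6 half-lives elapse, leaving f ≈ 0.1649 of each dose.
At steady state, accumulation factor R = 1/(1 − e^(−kτ)) ≈ 1.1975.
Each bolus raises the concentration by D/Vd = 1424/77 ≈ 18.494 μg/mL.
Cmax,ss = C₀/(1 − f) ≈ 18.494/0.8351 ≈ 22.146 μg/mL.
Peak 22.1 μg/mL vs MTC 25 μg/mL: below toxic threshold.

22.1 μg/mL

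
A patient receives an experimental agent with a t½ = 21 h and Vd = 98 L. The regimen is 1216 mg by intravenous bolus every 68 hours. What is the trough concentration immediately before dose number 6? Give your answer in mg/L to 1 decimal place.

f = (1/2)^(τ/t½) = (1/2)^(68/21) ≈ 0.1060.
C₀ = D/Vd = 1216/98 ≈ 12.408 mg/L.
Before the 6th dose, 5 doses have been given. Superposition: Cmin = C₀·(f + f² + … + f^5).
≈ 12.408 × (0.1060 + 0.0112 + 0.0012 + 0.0001 + 0.0000) ≈ 12.408 × 0.1185 ≈ 1.470 mg/L.

1.5 mg/L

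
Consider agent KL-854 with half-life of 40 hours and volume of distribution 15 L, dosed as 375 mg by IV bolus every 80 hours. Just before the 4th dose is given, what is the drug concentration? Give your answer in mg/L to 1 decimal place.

f = (1/2)^(τ/t½) = (1/2)^(80/40) ≈ 0.2500.
C₀ = D/Vd = 375/15 ≈ 25.000 mg/L.
Before the 4th dose, 3 doses have been given. Superposition: Cmin = C₀·(f + f² + … + f^3).
≈ 25.000 × (0.2500 + 0.0625 + 0.0156) ≈ 25.000 × 0.3281 ≈ 8.203 mg/L.

8.2 mg/L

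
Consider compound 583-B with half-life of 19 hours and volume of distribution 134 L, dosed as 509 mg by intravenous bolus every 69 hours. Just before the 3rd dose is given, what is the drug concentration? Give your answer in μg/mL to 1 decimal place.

f = (1/2)^(τ/t½) = (1/2)^(69/19) ≈ 0.0807.
C₀ = D/Vd = 509/134 ≈ 3.799 μg/mL.
Before the 3rd dose, 2 doses have been given. Superposition: Cmin = C₀·(f + f²).
≈ 3.799 × (0.0807 + 0.0065) ≈ 3.799 × 0.0872 ≈ 0.331 μg/mL.

0.3 μg/mL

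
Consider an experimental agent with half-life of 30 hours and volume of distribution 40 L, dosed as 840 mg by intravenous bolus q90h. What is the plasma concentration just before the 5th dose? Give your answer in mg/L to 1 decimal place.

f = (1/2)^(τ/t½) = (1/2)^(90/30) ≈ 0.1250.
C₀ = D/Vd = 840/40 ≈ 21.000 mg/L.
Before the 5th dose, 4 doses have been given. Superposition: Cmin = C₀·(f + f² + … + f^4).
≈ 21.000 × (0.1250 + 0.0156 + 0.0020 + 0.0002) ≈ 21.000 × 0.1428 ≈ 2.999 mg/L.

3.0 mg/L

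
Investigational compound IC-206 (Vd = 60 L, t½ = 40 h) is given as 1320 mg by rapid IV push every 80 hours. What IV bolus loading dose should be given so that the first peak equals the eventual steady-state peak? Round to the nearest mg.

1760 mg

f = (1/2)^(80/40) ≈ 0.250000; accumulation ratio R = 1/(1−f) ≈ 1.33333.
Loading dose to hit Cmax,ss on first dose: D_load = D_maint·R ≈ 1320 × 1.33333 ≈ 1760.00 mg.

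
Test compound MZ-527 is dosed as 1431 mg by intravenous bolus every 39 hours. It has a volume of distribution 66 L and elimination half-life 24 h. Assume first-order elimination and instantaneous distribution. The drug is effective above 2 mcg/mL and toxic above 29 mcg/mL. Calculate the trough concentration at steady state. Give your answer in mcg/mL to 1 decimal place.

10.4 mcg/mL

Over one 39-h interval, 39/24 ≈ 1.625 half-lives elapse, leaving f ≈ 0.3242 of each dose.
Each bolus raises the concentration by D/Vd = 1431/66 ≈ 21.682 mcg/mL.
Steady-state trough Cmin,ss = C₀·f/(1−f) ≈ 21.682 × 0.3242/0.6758 ≈ 10.401 mcg/mL.
Trough 10.4 mcg/mL vs MEC 2 mcg/mL: adequate.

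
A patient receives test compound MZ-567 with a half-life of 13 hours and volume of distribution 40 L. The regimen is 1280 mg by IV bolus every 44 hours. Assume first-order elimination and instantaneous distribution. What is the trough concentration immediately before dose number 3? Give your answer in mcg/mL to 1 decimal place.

f = (1/2)^(τ/t½) = (1/2)^(44/13) ≈ 0.0957.
C₀ = D/Vd = 1280/40 ≈ 32.000 mcg/mL.
Before the 3rd dose, 2 doses have been given. Superposition: Cmin = C₀·(f + f²).
≈ 32.000 × (0.0957 + 0.0092) ≈ 32.000 × 0.1049 ≈ 3.357 mcg/mL.

3.4 mcg/mL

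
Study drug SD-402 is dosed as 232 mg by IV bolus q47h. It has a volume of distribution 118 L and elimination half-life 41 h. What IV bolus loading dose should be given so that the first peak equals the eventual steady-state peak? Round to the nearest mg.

423 mg

f = (1/2)^(47/41) ≈ 0.451769; accumulation ratio R = 1/(1−f) ≈ 1.82405.
Loading dose to hit Cmax,ss on first dose: D_load = D_maint·R ≈ 232 × 1.82405 ≈ 423.18 mg.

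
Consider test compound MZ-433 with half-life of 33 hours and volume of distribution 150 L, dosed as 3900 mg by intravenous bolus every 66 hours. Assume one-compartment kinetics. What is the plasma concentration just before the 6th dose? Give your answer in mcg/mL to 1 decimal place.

f = (1/2)^(τ/t½) = (1/2)^(66/33) ≈ 0.2500.
C₀ = D/Vd = 3900/150 ≈ 26.000 mcg/mL.
Before the 6th dose, 5 doses have been given. Superposition: Cmin = C₀·(f + f² + … + f^5).
≈ 26.000 × (0.2500 + 0.0625 + 0.0156 + 0.0039 + 0.0010) ≈ 26.000 × 0.3330 ≈ 8.658 mcg/mL.

8.7 mcg/mL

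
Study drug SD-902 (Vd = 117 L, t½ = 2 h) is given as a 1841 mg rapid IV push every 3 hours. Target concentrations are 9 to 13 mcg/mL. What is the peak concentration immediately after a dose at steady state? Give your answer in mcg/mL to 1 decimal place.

Over one 3-h interval, 3/2 ≈ 1.5 half-lives elapse, leaving f ≈ 0.3536 of each dose.
At steady state, accumulation factor R = 1/(1 − e^(−kτ)) ≈ 1.5470.
Single-dose peak C₀ = D/Vd = 1841/117 ≈ 15.735 mcg/mL.
Steady-state peak Cmax,ss = C₀·R ≈ 15.735 × 1.5470 ≈ 24.342 mcg/mL.
Peak 24.3 mcg/mL vs MTC 13 mcg/mL: exceeds toxic threshold.

24.3 mcg/mL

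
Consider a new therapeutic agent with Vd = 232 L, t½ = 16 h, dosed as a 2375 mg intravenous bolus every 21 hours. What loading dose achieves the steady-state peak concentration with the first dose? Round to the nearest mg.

f = (1/2)^(21/16) ≈ 0.402623; accumulation ratio R = 1/(1−f) ≈ 1.67398.
Loading dose to hit Cmax,ss on first dose: D_load = D_maint·R ≈ 2375 × 1.67398 ≈ 3975.70 mg.

3976 mg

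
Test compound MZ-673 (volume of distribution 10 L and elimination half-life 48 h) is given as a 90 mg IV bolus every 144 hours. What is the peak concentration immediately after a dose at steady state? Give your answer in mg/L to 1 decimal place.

10.3 mg/L

τ = 144 h = 3 half-lives, so f = (1/2)^3 = 0.125.
At steady state, R = 1/(1 − 0.125) = 8/7.
Single-dose peak C₀ = D/Vd = 90/10 = 9 mg/L.
Steady-state peak Cmax,ss = C₀·R = 9 × 8/7 ≈ 10.286 mg/L.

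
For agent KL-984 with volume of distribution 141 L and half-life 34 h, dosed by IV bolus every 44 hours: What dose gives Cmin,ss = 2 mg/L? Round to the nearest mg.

τ/t½ = 44/34 ≈ 1.2941, so f = (1/2)^(44/34) ≈ 0.407785.
Cmin,ss = (D/Vd)·f/(1−f), so D = Cmin,ss·Vd·(1−f)/f.
D = 2 × 141 × (1−f)/f ≈ 2 × 141 × 1.45227 ≈ 409.54 mg.

410 mg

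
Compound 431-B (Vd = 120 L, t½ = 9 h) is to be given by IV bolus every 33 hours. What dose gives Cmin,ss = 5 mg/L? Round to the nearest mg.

7020 mg

τ/t½ = 33/9 ≈ 3.6667, so f = (1/2)^(33/9) ≈ 0.078745.
Cmin,ss = (D/Vd)·f/(1−f), so D = Cmin,ss·Vd·(1−f)/f.
D = 5 × 120 × (1−f)/f ≈ 5 × 120 × 11.69922 ≈ 7019.53 mg.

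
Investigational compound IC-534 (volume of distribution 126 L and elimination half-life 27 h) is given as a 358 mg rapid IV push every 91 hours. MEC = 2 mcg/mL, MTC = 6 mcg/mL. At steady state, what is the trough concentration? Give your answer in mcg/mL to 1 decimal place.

0.3 mcg/mL

τ/t½ = 91/27 ≈ 3.3704, so fraction remaining f = (1/2)^(91/27) ≈ 0.0967.
Accumulation ratio R = 1/(1 − f) ≈ 1/0.9033 ≈ 1.1071.
Single-dose peak C₀ = D/Vd = 358/126 ≈ 2.841 mcg/mL.
Cmax,ss = C₀/(1 − f) ≈ 2.841/0.9033 ≈ 3.145 mcg/mL.
One interval later, Cmin,ss = Cmax,ss·e^(−kτ) ≈ 3.145 × 0.0967 ≈ 0.304 mcg/mL.
Trough 0.3 mcg/mL vs MEC 2 mcg/mL: subtherapeutic.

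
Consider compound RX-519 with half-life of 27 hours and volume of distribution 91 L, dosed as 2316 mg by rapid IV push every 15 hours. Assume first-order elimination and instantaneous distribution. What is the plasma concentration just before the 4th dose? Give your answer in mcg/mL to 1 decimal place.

37.1 mcg/mL

f = (1/2)^(τ/t½) = (1/2)^(15/27) ≈ 0.6804.
C₀ = D/Vd = 2316/91 ≈ 25.451 mcg/mL.
Before the 4th dose, 3 doses have been given. Superposition: Cmin = C₀·(f + f² + … + f^3).
≈ 25.451 × (0.6804 + 0.4629 + 0.3150) ≈ 25.451 × 1.4583 ≈ 37.115 mcg/mL.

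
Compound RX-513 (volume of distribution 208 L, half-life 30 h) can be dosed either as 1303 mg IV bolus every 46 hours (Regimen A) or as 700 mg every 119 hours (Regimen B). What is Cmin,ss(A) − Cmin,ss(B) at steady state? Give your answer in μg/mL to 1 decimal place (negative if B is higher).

3.1 μg/mL

Regimen A: f = (1/2)^(46/30) ≈ 0.3455; Cmin,ss = (1303/208)·f/(1−f) ≈ 3.307 μg/mL.
Regimen B: f = (1/2)^(119/30) ≈ 0.0640; Cmin,ss = (700/208)·f/(1−f) ≈ 0.230 μg/mL.
Difference ≈ 3.307 − 0.230 ≈ 3.077 μg/mL.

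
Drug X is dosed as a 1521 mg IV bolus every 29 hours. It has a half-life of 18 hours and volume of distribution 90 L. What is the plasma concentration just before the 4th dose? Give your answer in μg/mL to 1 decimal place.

f = (1/2)^(τ/t½) = (1/2)^(29/18) ≈ 0.3273.
C₀ = D/Vd = 1521/90 ≈ 16.900 μg/mL.
Before the 4th dose, 3 doses have been given. Superposition: Cmin = C₀·(f + f² + … + f^3).
≈ 16.900 × (0.3273 + 0.1071 + 0.0351) ≈ 16.900 × 0.4695 ≈ 7.935 μg/mL.

7.9 μg/mL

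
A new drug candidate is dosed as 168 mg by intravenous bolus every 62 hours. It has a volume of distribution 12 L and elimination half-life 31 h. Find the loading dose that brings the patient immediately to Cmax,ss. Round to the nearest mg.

f = (1/2)^(62/31) ≈ 0.250000; accumulation ratio R = 1/(1−f) ≈ 1.33333.
Loading dose to hit Cmax,ss on first dose: D_load = D_maint·R ≈ 168 × 1.33333 ≈ 224.00 mg.

224 mg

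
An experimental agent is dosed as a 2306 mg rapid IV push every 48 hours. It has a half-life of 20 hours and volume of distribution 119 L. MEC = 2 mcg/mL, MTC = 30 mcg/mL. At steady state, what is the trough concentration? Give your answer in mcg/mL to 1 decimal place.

4.5 mcg/mL

k = ln2/t½ = ln2/20 ≈ 0.034657 h⁻¹; fraction remaining f = e^(−kτ) = e^(−0.034657×48) ≈ 0.1895.
Each bolus raises the concentration by D/Vd = 2306/119 ≈ 19.378 mcg/mL.
Steady-state trough Cmin,ss = C₀·f/(1−f) ≈ 19.378 × 0.1895/0.8105 ≈ 4.531 mcg/mL.
Trough 4.5 mcg/mL vs MEC 2 mcg/mL: adequate.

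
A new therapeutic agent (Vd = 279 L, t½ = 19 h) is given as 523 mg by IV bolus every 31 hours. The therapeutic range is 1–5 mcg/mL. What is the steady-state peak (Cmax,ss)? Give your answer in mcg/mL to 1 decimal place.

2.8 mcg/mL

τ/t½ = 31/19 ≈ 1.6316, so fraction remaining f = (1/2)^(31/19) ≈ 0.3227.
At steady state, accumulation factor R = 1/(1 − e^(−kτ)) ≈ 1.4765.
Each bolus raises the concentration by D/Vd = 523/279 ≈ 1.875 mcg/mL.
Cmax,ss = C₀/(1 − f) ≈ 1.875/0.6773 ≈ 2.768 mcg/mL.
Peak 2.8 mcg/mL vs MTC 5 mcg/mL: below toxic threshold.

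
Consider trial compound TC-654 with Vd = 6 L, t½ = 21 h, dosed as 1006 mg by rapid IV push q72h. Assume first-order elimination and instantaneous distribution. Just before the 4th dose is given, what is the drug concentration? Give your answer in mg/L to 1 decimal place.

f = (1/2)^(τ/t½) = (1/2)^(72/21) ≈ 0.0929.
C₀ = D/Vd = 1006/6 ≈ 167.667 mg/L.
Before the 4th dose, 3 doses have been given. Superposition: Cmin = C₀·(f + f² + … + f^3).
≈ 167.667 × (0.0929 + 0.0086 + 0.0008) ≈ 167.667 × 0.1023 ≈ 17.152 mg/L.

17.2 mg/L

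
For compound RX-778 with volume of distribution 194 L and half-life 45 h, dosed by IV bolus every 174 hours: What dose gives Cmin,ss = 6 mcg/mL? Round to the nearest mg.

15816 mg

τ/t½ = 174/45 ≈ 3.8667, so f = (1/2)^(174/45) ≈ 0.068552.
Cmin,ss = (D/Vd)·f/(1−f), so D = Cmin,ss·Vd·(1−f)/f.
D = 6 × 194 × (1−f)/f ≈ 6 × 194 × 13.58747 ≈ 15815.82 mg.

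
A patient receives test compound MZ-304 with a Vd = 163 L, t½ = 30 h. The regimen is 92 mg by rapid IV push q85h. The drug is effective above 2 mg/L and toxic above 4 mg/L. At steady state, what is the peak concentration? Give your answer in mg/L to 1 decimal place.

0.7 mg/L

k = ln2/t½ = ln2/30 ≈ 0.023105 h⁻¹; fraction remaining f = e^(−kτ) = e^(−0.023105×85) ≈ 0.1403.
Accumulation ratio R = 1/(1 − f) ≈ 1/0.8597 ≈ 1.1632.
Single-dose peak C₀ = D/Vd = 92/163 ≈ 0.564 mg/L.
Steady-state peak Cmax,ss = C₀·R ≈ 0.564 × 1.1632 ≈ 0.656 mg/L.
Peak 0.7 mg/L vs MTC 4 mg/L: below toxic threshold.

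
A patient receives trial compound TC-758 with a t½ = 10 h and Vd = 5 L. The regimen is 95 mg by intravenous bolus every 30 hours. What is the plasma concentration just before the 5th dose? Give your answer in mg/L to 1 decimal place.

2.7 mg/L

f = (1/2)^(τ/t½) = (1/2)^(30/10) ≈ 0.1250.
C₀ = D/Vd = 95/5 ≈ 19.000 mg/L.
Before the 5th dose, 4 doses have been given. Superposition: Cmin = C₀·(f + f² + … + f^4).
≈ 19.000 × (0.1250 + 0.0156 + 0.0020 + 0.0002) ≈ 19.000 × 0.1428 ≈ 2.713 mg/L.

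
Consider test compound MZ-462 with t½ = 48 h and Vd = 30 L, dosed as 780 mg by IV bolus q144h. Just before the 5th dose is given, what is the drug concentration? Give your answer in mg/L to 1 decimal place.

3.7 mg/L

f = (1/2)^(τ/t½) = (1/2)^(144/48) ≈ 0.1250.
C₀ = D/Vd = 780/30 ≈ 26.000 mg/L.
Before the 5th dose, 4 doses have been given. Superposition: Cmin = C₀·(f + f² + … + f^4).
≈ 26.000 × (0.1250 + 0.0156 + 0.0020 + 0.0002) ≈ 26.000 × 0.1428 ≈ 3.713 mg/L.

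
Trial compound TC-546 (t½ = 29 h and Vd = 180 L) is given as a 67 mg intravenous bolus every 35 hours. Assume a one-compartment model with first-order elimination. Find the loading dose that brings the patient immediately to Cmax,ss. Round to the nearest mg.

f = (1/2)^(35/29) ≈ 0.433199; accumulation ratio R = 1/(1−f) ≈ 1.76429.
Loading dose to hit Cmax,ss on first dose: D_load = D_maint·R ≈ 67 × 1.76429 ≈ 118.21 mg.

118 mg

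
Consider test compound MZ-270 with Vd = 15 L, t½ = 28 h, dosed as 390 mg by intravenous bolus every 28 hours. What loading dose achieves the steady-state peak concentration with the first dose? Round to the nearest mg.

f = (1/2)^(28/28) ≈ 0.500000; accumulation ratio R = 1/(1−f) ≈ 2.00000.
Loading dose to hit Cmax,ss on first dose: D_load = D_maint·R ≈ 390 × 2.00000 ≈ 780.00 mg.

780 mg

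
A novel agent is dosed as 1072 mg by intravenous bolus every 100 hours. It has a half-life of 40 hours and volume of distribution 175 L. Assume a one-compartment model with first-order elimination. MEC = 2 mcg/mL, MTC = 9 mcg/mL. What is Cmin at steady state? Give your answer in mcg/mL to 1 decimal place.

1.3 mcg/mL

k = ln2/t½ = ln2/40 ≈ 0.017329 h⁻¹; fraction remaining f = e^(−kτ) = e^(−0.017329×100) ≈ 0.1768.
Each bolus raises the concentration by D/Vd = 1072/175 ≈ 6.126 mcg/mL.
Steady-state trough Cmin,ss = C₀·f/(1−f) ≈ 6.126 × 0.1768/0.8232 ≈ 1.316 mcg/mL.
Trough 1.3 mcg/mL vs MEC 2 mcg/mL: subtherapeutic.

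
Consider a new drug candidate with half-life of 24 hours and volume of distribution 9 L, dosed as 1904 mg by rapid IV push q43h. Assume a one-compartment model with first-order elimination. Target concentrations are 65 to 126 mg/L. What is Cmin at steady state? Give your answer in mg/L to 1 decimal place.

85.9 mg/L

k = ln2/t½ = ln2/24 ≈ 0.028881 h⁻¹; fraction remaining f = e^(−kτ) = e^(−0.028881×43) ≈ 0.2888.
Single-dose peak C₀ = D/Vd = 1904/9 ≈ 211.556 mg/L.
Steady-state trough Cmin,ss = C₀·f/(1−f) ≈ 211.556 × 0.2888/0.7112 ≈ 85.907 mg/L.
Trough 85.9 mg/L vs MEC 65 mg/L: adequate.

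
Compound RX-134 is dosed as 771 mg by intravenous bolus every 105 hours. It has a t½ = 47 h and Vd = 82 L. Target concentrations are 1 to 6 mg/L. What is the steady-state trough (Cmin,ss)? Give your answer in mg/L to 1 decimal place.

Over one 105-h interval, 105/47 ≈ 2.234 half-lives elapse, leaving f ≈ 0.2126 of each dose.
Accumulation ratio R = 1/(1 − f) ≈ 1/0.7874 ≈ 1.2700.
Each bolus raises the concentration by D/Vd = 771/82 ≈ 9.402 mg/L.
Steady-state peak Cmax,ss = C₀·R ≈ 9.402 × 1.2700 ≈ 11.941 mg/L.
One interval later, Cmin,ss = Cmax,ss·e^(−kτ) ≈ 11.941 × 0.2126 ≈ 2.539 mg/L.
Trough 2.5 mg/L vs MEC 1 mg/L: adequate.

2.5 mg/L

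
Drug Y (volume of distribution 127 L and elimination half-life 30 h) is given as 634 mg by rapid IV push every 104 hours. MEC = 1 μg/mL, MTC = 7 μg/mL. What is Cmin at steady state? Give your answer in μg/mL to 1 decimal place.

k = ln2/t½ = ln2/30 ≈ 0.023105 h⁻¹; fraction remaining f = e^(−kτ) = e^(−0.023105×104) ≈ 0.0905.
Accumulation ratio R = 1/(1 − f) ≈ 1/0.9095 ≈ 1.0995.
Each bolus raises the concentration by D/Vd = 634/127 ≈ 4.992 μg/mL.
Cmax,ss = C₀/(1 − f) ≈ 4.992/0.9095 ≈ 5.489 μg/mL.
One interval later, Cmin,ss = Cmax,ss·e^(−kτ) ≈ 5.489 × 0.0905 ≈ 0.497 μg/mL.
Trough 0.5 μg/mL vs MEC 1 μg/mL: subtherapeutic.

0.5 μg/mL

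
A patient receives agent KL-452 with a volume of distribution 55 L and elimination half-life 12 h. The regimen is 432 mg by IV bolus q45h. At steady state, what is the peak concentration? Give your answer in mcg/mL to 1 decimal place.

k = ln2/t½ = ln2/12 ≈ 0.057762 h⁻¹; fraction remaining f = e^(−kτ) = e^(−0.057762×45) ≈ 0.0743.
Accumulation ratio R = 1/(1 − f) ≈ 1/0.9257 ≈ 1.0803.
Single-dose peak C₀ = D/Vd = 432/55 ≈ 7.855 mcg/mL.
Cmax,ss = C₀/(1 − f) ≈ 7.855/0.9257 ≈ 8.485 mcg/mL.

8.5 mcg/mL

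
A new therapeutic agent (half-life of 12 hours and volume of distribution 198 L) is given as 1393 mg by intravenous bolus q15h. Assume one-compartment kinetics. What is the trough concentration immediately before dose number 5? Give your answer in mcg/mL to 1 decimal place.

4.9 mcg/mL

f = (1/2)^(τ/t½) = (1/2)^(15/12) ≈ 0.4204.
C₀ = D/Vd = 1393/198 ≈ 7.035 mcg/mL.
Before the 5th dose, 4 doses have been given. Superposition: Cmin = C₀·(f + f² + … + f^4).
≈ 7.035 × (0.4204 + 0.1767 + 0.0743 + 0.0312) ≈ 7.035 × 0.7026 ≈ 4.943 mcg/mL.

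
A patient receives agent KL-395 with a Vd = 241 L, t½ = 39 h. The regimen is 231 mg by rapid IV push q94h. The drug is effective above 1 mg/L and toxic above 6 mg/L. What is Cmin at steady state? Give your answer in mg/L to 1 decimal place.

0.2 mg/L

τ/t½ = 94/39 ≈ 2.4103, so fraction remaining f = (1/2)^(94/39) ≈ 0.1881.
Accumulation ratio R = 1/(1 − f) ≈ 1/0.8119 ≈ 1.2317.
Each bolus raises the concentration by D/Vd = 231/241 ≈ 0.959 mg/L.
Steady-state peak Cmax,ss = C₀·R ≈ 0.959 × 1.2317 ≈ 1.181 mg/L.
Steady-state trough Cmin,ss = Cmax,ss·f ≈ 1.181 × 0.1881 ≈ 0.222 mg/L.
Trough 0.2 mg/L vs MEC 1 mg/L: subtherapeutic.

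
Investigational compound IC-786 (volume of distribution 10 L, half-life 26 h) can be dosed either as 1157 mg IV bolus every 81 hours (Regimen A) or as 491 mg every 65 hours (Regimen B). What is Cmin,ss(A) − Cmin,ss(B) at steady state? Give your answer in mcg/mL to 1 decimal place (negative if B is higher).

Regimen A: f = (1/2)^(81/26) ≈ 0.1154; Cmin,ss = (1157/10)·f/(1−f) ≈ 15.094 mcg/mL.
Regimen B: f = (1/2)^(65/26) ≈ 0.1768; Cmin,ss = (491/10)·f/(1−f) ≈ 10.545 mcg/mL.
Difference ≈ 15.094 − 10.545 ≈ 4.549 mcg/mL.

4.5 mcg/mL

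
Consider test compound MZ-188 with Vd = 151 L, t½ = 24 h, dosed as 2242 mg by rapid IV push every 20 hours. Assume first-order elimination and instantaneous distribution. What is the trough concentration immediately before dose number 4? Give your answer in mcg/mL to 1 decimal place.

15.6 mcg/mL

f = (1/2)^(τ/t½) = (1/2)^(20/24) ≈ 0.5612.
C₀ = D/Vd = 2242/151 ≈ 14.848 mcg/mL.
Before the 4th dose, 3 doses have been given. Superposition: Cmin = C₀·(f + f² + … + f^3).
≈ 14.848 × (0.5612 + 0.3149 + 0.1767) ≈ 14.848 × 1.0528 ≈ 15.632 mcg/mL.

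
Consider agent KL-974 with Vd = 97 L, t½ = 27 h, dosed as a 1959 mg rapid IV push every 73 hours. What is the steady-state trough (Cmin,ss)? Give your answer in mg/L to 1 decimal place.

Over one 73-h interval, 73/27 ≈ 2.7037 half-lives elapse, leaving f ≈ 0.1535 of each dose.
Single-dose peak C₀ = D/Vd = 1959/97 ≈ 20.196 mg/L.
Steady-state trough Cmin,ss = C₀·f/(1−f) ≈ 20.196 × 0.1535/0.8465 ≈ 3.662 mg/L.

3.7 mg/L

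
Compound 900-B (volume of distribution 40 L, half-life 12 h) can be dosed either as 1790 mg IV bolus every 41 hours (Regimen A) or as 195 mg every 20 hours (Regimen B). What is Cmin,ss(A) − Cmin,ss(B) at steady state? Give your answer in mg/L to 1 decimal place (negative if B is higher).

2.4 mg/L

Regimen A: f = (1/2)^(41/12) ≈ 0.0936; Cmin,ss = (1790/40)·f/(1−f) ≈ 4.621 mg/L.
Regimen B: f = (1/2)^(20/12) ≈ 0.3150; Cmin,ss = (195/40)·f/(1−f) ≈ 2.242 mg/L.
Difference ≈ 4.621 − 2.242 ≈ 2.379 mg/L.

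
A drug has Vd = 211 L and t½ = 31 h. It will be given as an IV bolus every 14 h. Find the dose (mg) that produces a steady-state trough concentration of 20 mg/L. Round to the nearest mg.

1551 mg

τ/t½ = 14/31 ≈ 0.45161, so f = (1/2)^(14/31) ≈ 0.731225.
Cmin,ss = (D/Vd)·f/(1−f), so D = Cmin,ss·Vd·(1−f)/f.
D = 20 × 211 × (1−f)/f ≈ 20 × 211 × 0.36757 ≈ 1551.15 mg.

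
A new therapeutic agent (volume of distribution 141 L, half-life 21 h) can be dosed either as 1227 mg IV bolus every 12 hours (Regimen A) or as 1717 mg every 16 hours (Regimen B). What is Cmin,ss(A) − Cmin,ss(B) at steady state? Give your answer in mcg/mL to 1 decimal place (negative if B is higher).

0.4 mcg/mL

Regimen A: f = (1/2)^(12/21) ≈ 0.6730; Cmin,ss = (1227/141)·f/(1−f) ≈ 17.910 mcg/mL.
Regimen B: f = (1/2)^(16/21) ≈ 0.5897; Cmin,ss = (1717/141)·f/(1−f) ≈ 17.502 mcg/mL.
Difference ≈ 17.910 − 17.502 ≈ 0.408 mcg/mL.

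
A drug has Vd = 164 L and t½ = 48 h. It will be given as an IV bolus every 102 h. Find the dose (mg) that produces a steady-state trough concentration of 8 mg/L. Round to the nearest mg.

4411 mg

τ/t½ = 102/48 ≈ 2.125, so f = (1/2)^(102/48) ≈ 0.229251.
Cmin,ss = (D/Vd)·f/(1−f), so D = Cmin,ss·Vd·(1−f)/f.
D = 8 × 164 × (1−f)/f ≈ 8 × 164 × 3.36203 ≈ 4410.98 mg.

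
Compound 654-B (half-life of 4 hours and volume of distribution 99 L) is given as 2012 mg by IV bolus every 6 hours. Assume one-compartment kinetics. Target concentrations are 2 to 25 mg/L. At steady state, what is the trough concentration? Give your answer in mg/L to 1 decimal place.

τ/t½ = 6/4 ≈ 1.5, so fraction remaining f = (1/2)^(6/4) ≈ 0.3536.
At steady state, accumulation factor R = 1/(1 − e^(−kτ)) ≈ 1.5470.
Each bolus raises the concentration by D/Vd = 2012/99 ≈ 20.323 mg/L.
Cmax,ss = C₀/(1 − f) ≈ 20.323/0.6464 ≈ 31.440 mg/L.
One interval later, Cmin,ss = Cmax,ss·e^(−kτ) ≈ 31.440 × 0.3536 ≈ 11.117 mg/L.
Trough 11.1 mg/L vs MEC 2 mg/L: adequate.

11.1 mg/L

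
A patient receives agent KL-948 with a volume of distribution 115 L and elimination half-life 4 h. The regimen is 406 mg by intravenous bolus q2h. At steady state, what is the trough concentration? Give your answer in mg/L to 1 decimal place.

8.5 mg/L

Over one 2-h interval, 2/4 ≈ 0.5 half-lives elapse, leaving f ≈ 0.7071 of each dose.
Accumulation ratio R = 1/(1 − f) ≈ 1/0.2929 ≈ 3.4141.
Single-dose peak C₀ = D/Vd = 406/115 ≈ 3.530 mg/L.
Steady-state peak Cmax,ss = C₀·R ≈ 3.530 × 3.4141 ≈ 12.052 mg/L.
One interval later, Cmin,ss = Cmax,ss·e^(−kτ) ≈ 12.052 × 0.7071 ≈ 8.522 mg/L.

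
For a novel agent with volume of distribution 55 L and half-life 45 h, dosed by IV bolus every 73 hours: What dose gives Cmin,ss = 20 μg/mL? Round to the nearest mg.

τ/t½ = 73/45 ≈ 1.6222, so f = (1/2)^(73/45) ≈ 0.324835.
Cmin,ss = (D/Vd)·f/(1−f), so D = Cmin,ss·Vd·(1−f)/f.
D = 20 × 55 × (1−f)/f ≈ 20 × 55 × 2.07849 ≈ 2286.34 mg.

2286 mg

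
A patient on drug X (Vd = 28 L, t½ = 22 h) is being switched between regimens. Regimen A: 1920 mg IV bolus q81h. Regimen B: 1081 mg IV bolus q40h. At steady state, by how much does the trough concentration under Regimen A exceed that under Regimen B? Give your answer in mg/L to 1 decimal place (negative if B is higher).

Regimen A: f = (1/2)^(81/22) ≈ 0.0779; Cmin,ss = (1920/28)·f/(1−f) ≈ 5.793 mg/L.
Regimen B: f = (1/2)^(40/22) ≈ 0.2836; Cmin,ss = (1081/28)·f/(1−f) ≈ 15.283 mg/L.
Difference ≈ 5.793 − 15.283 ≈ -9.490 mg/L.

-9.5 mg/L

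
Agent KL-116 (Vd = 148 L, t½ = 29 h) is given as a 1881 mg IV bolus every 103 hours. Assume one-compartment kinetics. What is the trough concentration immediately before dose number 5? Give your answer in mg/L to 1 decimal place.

1.2 mg/L

f = (1/2)^(τ/t½) = (1/2)^(103/29) ≈ 0.0853.
C₀ = D/Vd = 1881/148 ≈ 12.709 mg/L.
Before the 5th dose, 4 doses have been given. Superposition: Cmin = C₀·(f + f² + … + f^4).
≈ 12.709 × (0.0853 + 0.0073 + 0.0006 + 0.0001) ≈ 12.709 × 0.0933 ≈ 1.186 mg/L.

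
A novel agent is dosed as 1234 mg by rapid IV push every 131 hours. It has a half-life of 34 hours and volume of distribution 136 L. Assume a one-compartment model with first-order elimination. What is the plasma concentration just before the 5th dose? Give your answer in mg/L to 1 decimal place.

f = (1/2)^(τ/t½) = (1/2)^(131/34) ≈ 0.0692.
C₀ = D/Vd = 1234/136 ≈ 9.074 mg/L.
Before the 5th dose, 4 doses have been given. Superposition: Cmin = C₀·(f + f² + … + f^4).
≈ 9.074 × (0.0692 + 0.0048 + 0.0003 + 0.0000) ≈ 9.074 × 0.0743 ≈ 0.674 mg/L.

0.7 mg/L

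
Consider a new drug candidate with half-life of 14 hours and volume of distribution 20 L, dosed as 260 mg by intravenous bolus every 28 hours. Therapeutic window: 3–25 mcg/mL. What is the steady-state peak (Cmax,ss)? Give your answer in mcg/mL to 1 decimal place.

17.3 mcg/mL

The dosing interval is 2 half-lives, so f = 2^(−2) = 0.25.
At steady state, R = 1/(1 − 0.25) = 4/3.
Single-dose peak C₀ = D/Vd = 260/20 = 13 mcg/mL.
Steady-state peak Cmax,ss = C₀·R = 13 × 4/3 ≈ 17.333 mcg/mL.
Peak 17.3 mcg/mL vs MTC 25 mcg/mL: below toxic threshold.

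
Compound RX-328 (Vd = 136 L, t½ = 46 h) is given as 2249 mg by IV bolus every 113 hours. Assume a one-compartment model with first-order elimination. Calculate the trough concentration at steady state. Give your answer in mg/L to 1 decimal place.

Over one 113-h interval, 113/46 ≈ 2.4565 half-lives elapse, leaving f ≈ 0.1822 of each dose.
Accumulation ratio R = 1/(1 − f) ≈ 1/0.8178 ≈ 1.2228.
Each bolus raises the concentration by D/Vd = 2249/136 ≈ 16.537 mg/L.
Steady-state peak Cmax,ss = C₀·R ≈ 16.537 × 1.2228 ≈ 20.221 mg/L.
Steady-state trough Cmin,ss = Cmax,ss·f ≈ 20.221 × 0.1822 ≈ 3.684 mg/L.

3.7 mg/L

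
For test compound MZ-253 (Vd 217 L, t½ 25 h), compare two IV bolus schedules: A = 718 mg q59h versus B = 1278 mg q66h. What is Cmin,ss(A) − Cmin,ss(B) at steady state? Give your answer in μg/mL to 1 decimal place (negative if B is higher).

-0.3 μg/mL

Regimen A: f = (1/2)^(59/25) ≈ 0.1948; Cmin,ss = (718/217)·f/(1−f) ≈ 0.800 μg/mL.
Regimen B: f = (1/2)^(66/25) ≈ 0.1604; Cmin,ss = (1278/217)·f/(1−f) ≈ 1.125 μg/mL.
Difference ≈ 0.800 − 1.125 ≈ -0.325 μg/mL.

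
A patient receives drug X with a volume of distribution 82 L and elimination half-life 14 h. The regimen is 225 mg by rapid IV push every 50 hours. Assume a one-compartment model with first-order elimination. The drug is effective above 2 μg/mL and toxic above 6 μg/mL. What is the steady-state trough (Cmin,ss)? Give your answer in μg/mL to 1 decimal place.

τ/t½ = 50/14 ≈ 3.5714, so fraction remaining f = (1/2)^(50/14) ≈ 0.0841.
Accumulation ratio R = 1/(1 − f) ≈ 1/0.9159 ≈ 1.0918.
Each bolus raises the concentration by D/Vd = 225/82 ≈ 2.744 μg/mL.
Cmax,ss = C₀/(1 − f) ≈ 2.744/0.9159 ≈ 2.996 μg/mL.
One interval later, Cmin,ss = Cmax,ss·e^(−kτ) ≈ 2.996 × 0.0841 ≈ 0.252 μg/mL.
Trough 0.3 μg/mL vs MEC 2 μg/mL: subtherapeutic.

0.3 μg/mL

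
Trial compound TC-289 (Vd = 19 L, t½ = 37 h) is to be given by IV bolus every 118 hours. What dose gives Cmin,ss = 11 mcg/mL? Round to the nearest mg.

1697 mg

τ/t½ = 118/37 ≈ 3.1892, so f = (1/2)^(118/37) ≈ 0.109637.
Cmin,ss = (D/Vd)·f/(1−f), so D = Cmin,ss·Vd·(1−f)/f.
D = 11 × 19 × (1−f)/f ≈ 11 × 19 × 8.12101 ≈ 1697.29 mg.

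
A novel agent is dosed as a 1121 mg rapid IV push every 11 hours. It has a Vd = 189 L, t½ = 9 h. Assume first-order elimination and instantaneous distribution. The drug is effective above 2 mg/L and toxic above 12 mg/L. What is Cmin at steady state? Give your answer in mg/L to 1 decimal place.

τ/t½ = 11/9 ≈ 1.2222, so fraction remaining f = (1/2)^(11/9) ≈ 0.4286.
Each bolus raises the concentration by D/Vd = 1121/189 ≈ 5.931 mg/L.
Steady-state trough Cmin,ss = C₀·f/(1−f) ≈ 5.931 × 0.4286/0.5714 ≈ 4.449 mg/L.
Trough 4.4 mg/L vs MEC 2 mg/L: adequate.

4.4 mg/L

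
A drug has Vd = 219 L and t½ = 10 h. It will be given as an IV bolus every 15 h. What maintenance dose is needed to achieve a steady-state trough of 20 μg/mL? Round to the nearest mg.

8009 mg

τ/t½ = 15/10 ≈ 1.5, so f = (1/2)^(15/10) ≈ 0.353553.
Cmin,ss = (D/Vd)·f/(1−f), so D = Cmin,ss·Vd·(1−f)/f.
D = 20 × 219 × (1−f)/f ≈ 20 × 219 × 1.82843 ≈ 8008.52 mg.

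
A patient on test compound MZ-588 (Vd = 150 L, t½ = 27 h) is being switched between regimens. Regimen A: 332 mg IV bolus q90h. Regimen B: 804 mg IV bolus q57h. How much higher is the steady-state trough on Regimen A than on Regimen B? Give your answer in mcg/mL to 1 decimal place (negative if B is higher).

-1.4 mcg/mL

Regimen A: f = (1/2)^(90/27) ≈ 0.0992; Cmin,ss = (332/150)·f/(1−f) ≈ 0.244 mcg/mL.
Regimen B: f = (1/2)^(57/27) ≈ 0.2315; Cmin,ss = (804/150)·f/(1−f) ≈ 1.615 mcg/mL.
Difference ≈ 0.244 − 1.615 ≈ -1.371 mcg/mL.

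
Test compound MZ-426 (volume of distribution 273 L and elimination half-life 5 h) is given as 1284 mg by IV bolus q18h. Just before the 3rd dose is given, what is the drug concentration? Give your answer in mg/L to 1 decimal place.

f = (1/2)^(τ/t½) = (1/2)^(18/5) ≈ 0.0825.
C₀ = D/Vd = 1284/273 ≈ 4.703 mg/L.
Before the 3rd dose, 2 doses have been given. Superposition: Cmin = C₀·(f + f²).
≈ 4.703 × (0.0825 + 0.0068) ≈ 4.703 × 0.0893 ≈ 0.420 mg/L.

0.4 mg/L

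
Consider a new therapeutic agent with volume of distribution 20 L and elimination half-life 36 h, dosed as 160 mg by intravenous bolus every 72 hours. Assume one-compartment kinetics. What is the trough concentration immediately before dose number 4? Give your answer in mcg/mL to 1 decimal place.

2.6 mcg/mL

f = (1/2)^(τ/t½) = (1/2)^(72/36) ≈ 0.2500.
C₀ = D/Vd = 160/20 ≈ 8.000 mcg/mL.
Before the 4th dose, 3 doses have been given. Superposition: Cmin = C₀·(f + f² + … + f^3).
≈ 8.000 × (0.2500 + 0.0625 + 0.0156) ≈ 8.000 × 0.3281 ≈ 2.625 mcg/mL.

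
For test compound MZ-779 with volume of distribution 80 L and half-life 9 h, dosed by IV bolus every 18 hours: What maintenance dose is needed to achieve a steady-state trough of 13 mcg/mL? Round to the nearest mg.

3120 mg

τ/t½ = 18/9 ≈ 2, so f = (1/2)^(18/9) ≈ 0.250000.
Cmin,ss = (D/Vd)·f/(1−f), so D = Cmin,ss·Vd·(1−f)/f.
D = 13 × 80 × (1−f)/f ≈ 13 × 80 × 3.00000 ≈ 3120.00 mg.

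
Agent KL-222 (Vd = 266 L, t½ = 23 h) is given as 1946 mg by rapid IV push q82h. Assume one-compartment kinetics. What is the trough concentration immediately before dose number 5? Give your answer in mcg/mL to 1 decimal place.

0.7 mcg/mL

f = (1/2)^(τ/t½) = (1/2)^(82/23) ≈ 0.0845.
C₀ = D/Vd = 1946/266 ≈ 7.316 mcg/mL.
Before the 5th dose, 4 doses have been given. Superposition: Cmin = C₀·(f + f² + … + f^4).
≈ 7.316 × (0.0845 + 0.0071 + 0.0006 + 0.0001) ≈ 7.316 × 0.0923 ≈ 0.675 mcg/mL.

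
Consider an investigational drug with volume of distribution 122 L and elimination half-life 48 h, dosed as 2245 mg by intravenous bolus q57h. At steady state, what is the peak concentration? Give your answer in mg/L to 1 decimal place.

32.8 mg/L

k = ln2/t½ = ln2/48 ≈ 0.014441 h⁻¹; fraction remaining f = e^(−kτ) = e^(−0.014441×57) ≈ 0.4391.
Accumulation ratio R = 1/(1 − f) ≈ 1/0.5609 ≈ 1.7828.
Single-dose peak C₀ = D/Vd = 2245/122 ≈ 18.402 mg/L.
Cmax,ss = C₀/(1 − f) ≈ 18.402/0.5609 ≈ 32.808 mg/L.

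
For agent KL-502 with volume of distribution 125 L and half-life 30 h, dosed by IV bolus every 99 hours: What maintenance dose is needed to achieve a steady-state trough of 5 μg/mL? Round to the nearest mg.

5531 mg

τ/t½ = 99/30 ≈ 3.3, so f = (1/2)^(99/30) ≈ 0.101532.
Cmin,ss = (D/Vd)·f/(1−f), so D = Cmin,ss·Vd·(1−f)/f.
D = 5 × 125 × (1−f)/f ≈ 5 × 125 × 8.84911 ≈ 5530.69 mg.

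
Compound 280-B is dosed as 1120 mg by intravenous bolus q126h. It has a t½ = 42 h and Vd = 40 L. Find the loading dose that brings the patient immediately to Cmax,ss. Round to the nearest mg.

f = (1/2)^(126/42) ≈ 0.125000; accumulation ratio R = 1/(1−f) ≈ 1.14286.
Loading dose to hit Cmax,ss on first dose: D_load = D_maint·R ≈ 1120 × 1.14286 ≈ 1280.00 mg.

1280 mg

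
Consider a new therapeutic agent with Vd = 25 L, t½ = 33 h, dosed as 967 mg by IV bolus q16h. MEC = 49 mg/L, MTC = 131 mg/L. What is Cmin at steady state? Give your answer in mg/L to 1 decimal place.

τ/t½ = 16/33 ≈ 0.48485, so fraction remaining f = (1/2)^(16/33) ≈ 0.7146.
Single-dose peak C₀ = D/Vd = 967/25 ≈ 38.680 mg/L.
Steady-state trough Cmin,ss = C₀·f/(1−f) ≈ 38.680 × 0.7146/0.2854 ≈ 96.849 mg/L.
Trough 96.8 mg/L vs MEC 49 mg/L: adequate.

96.8 mg/L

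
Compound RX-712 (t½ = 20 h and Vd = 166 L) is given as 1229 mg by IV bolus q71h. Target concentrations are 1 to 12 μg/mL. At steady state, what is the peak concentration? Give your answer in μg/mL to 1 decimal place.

τ/t½ = 71/20 ≈ 3.55, so fraction remaining f = (1/2)^(71/20) ≈ 0.0854.
Accumulation ratio R = 1/(1 − f) ≈ 1/0.9146 ≈ 1.0934.
Single-dose peak C₀ = D/Vd = 1229/166 ≈ 7.404 μg/mL.
Steady-state peak Cmax,ss = C₀·R ≈ 7.404 × 1.0934 ≈ 8.096 μg/mL.
Peak 8.1 μg/mL vs MTC 12 μg/mL: below toxic threshold.

8.1 μg/mL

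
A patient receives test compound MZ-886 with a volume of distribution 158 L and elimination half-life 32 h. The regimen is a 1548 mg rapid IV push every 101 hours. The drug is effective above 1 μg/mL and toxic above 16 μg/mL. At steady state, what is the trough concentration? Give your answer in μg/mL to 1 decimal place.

Over one 101-h interval, 101/32 ≈ 3.1562 half-lives elapse, leaving f ≈ 0.1122 of each dose.
Accumulation ratio R = 1/(1 − f) ≈ 1/0.8878 ≈ 1.1264.
Single-dose peak C₀ = D/Vd = 1548/158 ≈ 9.797 μg/mL.
Steady-state peak Cmax,ss = C₀·R ≈ 9.797 × 1.1264 ≈ 11.035 μg/mL.
One interval later, Cmin,ss = Cmax,ss·e^(−kτ) ≈ 11.035 × 0.1122 ≈ 1.238 μg/mL.
Trough 1.2 μg/mL vs MEC 1 μg/mL: adequate.

1.2 μg/mL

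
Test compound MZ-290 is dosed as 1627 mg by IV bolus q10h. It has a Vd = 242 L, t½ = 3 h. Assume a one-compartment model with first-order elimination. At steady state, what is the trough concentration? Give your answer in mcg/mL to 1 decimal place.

k = ln2/t½ = ln2/3 ≈ 0.231049 h⁻¹; fraction remaining f = e^(−kτ) = e^(−0.231049×10) ≈ 0.0992.
At steady state, accumulation factor R = 1/(1 − e^(−kτ)) ≈ 1.1101.
Each bolus raises the concentration by D/Vd = 1627/242 ≈ 6.723 mcg/mL.
Steady-state peak Cmax,ss = C₀·R ≈ 6.723 × 1.1101 ≈ 7.463 mcg/mL.
Steady-state trough Cmin,ss = Cmax,ss·f ≈ 7.463 × 0.0992 ≈ 0.740 mcg/mL.

0.7 mcg/mL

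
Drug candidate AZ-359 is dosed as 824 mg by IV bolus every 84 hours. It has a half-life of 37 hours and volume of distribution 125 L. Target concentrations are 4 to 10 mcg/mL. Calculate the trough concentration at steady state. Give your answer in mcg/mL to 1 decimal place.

1.7 mcg/mL

k = ln2/t½ = ln2/37 ≈ 0.018734 h⁻¹; fraction remaining f = e^(−kτ) = e^(−0.018734×84) ≈ 0.2073.
At steady state, accumulation factor R = 1/(1 − e^(−kτ)) ≈ 1.2615.
Single-dose peak C₀ = D/Vd = 824/125 ≈ 6.592 mcg/mL.
Cmax,ss = C₀/(1 − f) ≈ 6.592/0.7927 ≈ 8.316 mcg/mL.
Steady-state trough Cmin,ss = Cmax,ss·f ≈ 8.316 × 0.2073 ≈ 1.724 mcg/mL.
Trough 1.7 mcg/mL vs MEC 4 mcg/mL: subtherapeutic.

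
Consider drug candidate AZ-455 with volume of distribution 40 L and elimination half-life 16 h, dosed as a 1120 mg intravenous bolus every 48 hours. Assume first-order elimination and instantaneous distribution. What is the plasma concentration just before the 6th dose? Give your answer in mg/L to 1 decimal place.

f = (1/2)^(τ/t½) = (1/2)^(48/16) ≈ 0.1250.
C₀ = D/Vd = 1120/40 ≈ 28.000 mg/L.
Before the 6th dose, 5 doses have been given. Superposition: Cmin = C₀·(f + f² + … + f^5).
≈ 28.000 × (0.1250 + 0.0156 + 0.0020 + 0.0002 + 0.0000) ≈ 28.000 × 0.1428 ≈ 3.998 mg/L.

4.0 mg/L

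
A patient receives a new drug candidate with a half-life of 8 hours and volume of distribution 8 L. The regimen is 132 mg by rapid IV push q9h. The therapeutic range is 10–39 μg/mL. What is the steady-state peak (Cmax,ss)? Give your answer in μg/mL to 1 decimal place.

30.5 μg/mL

Over one 9-h interval, 9/8 ≈ 1.125 half-lives elapse, leaving f ≈ 0.4585 of each dose.
At steady state, accumulation factor R = 1/(1 − e^(−kτ)) ≈ 1.8467.
Each bolus raises the concentration by D/Vd = 132/8 ≈ 16.500 μg/mL.
Steady-state peak Cmax,ss = C₀·R ≈ 16.500 × 1.8467 ≈ 30.471 μg/mL.
Peak 30.5 μg/mL vs MTC 39 μg/mL: below toxic threshold.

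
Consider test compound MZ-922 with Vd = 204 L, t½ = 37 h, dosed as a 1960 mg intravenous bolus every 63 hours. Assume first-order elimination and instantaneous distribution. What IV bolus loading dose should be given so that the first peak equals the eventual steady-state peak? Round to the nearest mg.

2829 mg

f = (1/2)^(63/37) ≈ 0.307210; accumulation ratio R = 1/(1−f) ≈ 1.44344.
Loading dose to hit Cmax,ss on first dose: D_load = D_maint·R ≈ 1960 × 1.44344 ≈ 2829.14 mg.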